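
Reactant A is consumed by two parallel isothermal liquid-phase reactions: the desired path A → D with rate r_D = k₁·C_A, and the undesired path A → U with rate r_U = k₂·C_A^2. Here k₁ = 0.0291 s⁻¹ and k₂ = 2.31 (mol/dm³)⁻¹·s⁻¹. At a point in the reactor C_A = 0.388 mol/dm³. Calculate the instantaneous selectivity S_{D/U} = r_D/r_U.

S_{D/U} = r_D/r_U = (k₁·C_A)/(k₂·C_A^2) = (k₁/k₂)·C_A⁻¹.
= (0.0291×0.3880) / (2.31×0.3880^2) = 0.01129/0.3478 = 0.0325.
The undesired path is higher order in A, so low C_A (CSTR or dilute feed) favours D.

0.0325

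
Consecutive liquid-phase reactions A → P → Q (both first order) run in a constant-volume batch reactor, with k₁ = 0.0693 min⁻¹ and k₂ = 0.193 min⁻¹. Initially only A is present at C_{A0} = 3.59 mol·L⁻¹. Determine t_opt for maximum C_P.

Setting dC_P/dt = 0 gives t_opt = ln(k₂/k₁)/(k₂−k₁).
= ln(0.193/0.0693)/(0.193−0.0693) = ln(2.785)/0.1237 = 1.024/0.1237 = 8.28 min.

8.28 min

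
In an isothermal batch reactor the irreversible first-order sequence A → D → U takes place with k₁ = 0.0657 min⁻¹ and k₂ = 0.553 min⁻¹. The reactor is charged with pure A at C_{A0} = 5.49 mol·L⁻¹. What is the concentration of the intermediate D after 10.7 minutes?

For first-order series with pure A initially, C_D(t) = k₁C_{A0}/(k₂−k₁)·(e^(−k₁t) − e^(−k₂t)).
e^(−k₁t) = e^(−0.0657×10.7) = e^(−0.7030) = 0.4951; e^(−k₂t) = e^(−5.917) = 0.002693.
C_D = 0.0657×5.49/(0.553−0.0657) × (0.4951−0.002693) = 0.7402×0.4924 = 0.3645 mol·L⁻¹.

0.364 mol·L⁻¹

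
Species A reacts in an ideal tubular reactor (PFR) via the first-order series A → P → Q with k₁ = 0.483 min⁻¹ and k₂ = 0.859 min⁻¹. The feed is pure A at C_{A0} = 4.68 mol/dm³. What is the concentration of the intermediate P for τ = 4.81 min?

The intermediate concentration in a first-order A→B→C sequence is C_P = k₁C_{A0}(e^(−k₁τ) − e^(−k₂τ))/(k₂−k₁).
e^(−k₁τ) = e^(−0.483×4.81) = e^(−2.323) = 0.09796; e^(−k₂τ) = e^(−4.132) = 0.01605.
C_P = 0.483×4.68/(0.859−0.483) × (0.09796−0.01605) = 6.012×0.08190 = 0.4924 mol/dm³.

0.492 mol/dm³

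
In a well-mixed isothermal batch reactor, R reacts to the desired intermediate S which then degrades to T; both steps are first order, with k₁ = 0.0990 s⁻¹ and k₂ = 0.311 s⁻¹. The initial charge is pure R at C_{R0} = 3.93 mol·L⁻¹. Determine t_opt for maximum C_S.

5.40 s

The intermediate peaks when r₁ = r₂, i.e. k₁e^(−k₁t) = k₂e^(−k₂t), giving t_opt = ln(k₂/k₁)/(k₂−k₁).
= ln(0.311/0.0990)/(0.311−0.0990) = ln(3.141)/0.2120 = 1.145/0.2120 = 5.40 s.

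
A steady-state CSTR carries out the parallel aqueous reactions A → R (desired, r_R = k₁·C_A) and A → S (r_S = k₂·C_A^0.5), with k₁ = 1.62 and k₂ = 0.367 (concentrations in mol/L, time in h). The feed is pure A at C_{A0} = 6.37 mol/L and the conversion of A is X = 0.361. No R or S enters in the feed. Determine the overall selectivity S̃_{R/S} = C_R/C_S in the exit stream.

8.91

Exit C_A = C_{A0}(1−X) = 6.37×0.639 = 4.070 mol/L.
Rates in a CSTR are evaluated at the outlet concentration: r_R = 1.62×4.070 = 6.594, r_S = 0.367×4.070^0.5 = 0.7404.
Overall selectivity = C_R/C_S = r_Rτ/(r_Sτ) = r_R/r_S = 8.91.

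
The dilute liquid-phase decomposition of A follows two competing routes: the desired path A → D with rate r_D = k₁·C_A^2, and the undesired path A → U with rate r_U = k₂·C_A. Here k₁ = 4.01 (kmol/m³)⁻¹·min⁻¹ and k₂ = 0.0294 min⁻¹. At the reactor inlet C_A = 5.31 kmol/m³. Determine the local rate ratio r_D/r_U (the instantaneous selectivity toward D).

724

S_{D/U} = r_D/r_U = (k₁·C_A^2)/(k₂·C_A) = (k₁/k₂)·C_A.
= (4.01×5.310^2) / (0.0294×5.310) = 113.1/0.1561 = 724.
Since the desired path is higher order in A, keeping C_A high (PFR or concentrated feed) favours D.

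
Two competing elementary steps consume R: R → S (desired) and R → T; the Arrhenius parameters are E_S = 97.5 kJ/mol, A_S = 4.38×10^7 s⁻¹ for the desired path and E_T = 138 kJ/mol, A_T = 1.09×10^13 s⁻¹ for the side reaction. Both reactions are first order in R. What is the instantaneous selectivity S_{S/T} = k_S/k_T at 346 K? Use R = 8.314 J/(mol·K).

5.23

k_S/k_T = (A_S/A_T)·exp[−(E_S−E_T)/(RT)] = (A_S/A_T)·exp[(E_T−E_S)/(RT)].
(E_T−E_S)/(RT) = (138−97.5)×10³/(8.314×346) = 40500/2877 = 14.08.
k_S/k_T = (4.38×10^7/1.09×10^13)·exp(14.08) = 4.018×10^-6 × 1.301×10^6 = 5.23.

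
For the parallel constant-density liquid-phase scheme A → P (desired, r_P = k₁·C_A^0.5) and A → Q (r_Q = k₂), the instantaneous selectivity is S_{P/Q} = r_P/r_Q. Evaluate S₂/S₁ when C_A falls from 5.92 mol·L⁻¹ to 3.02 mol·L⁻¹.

S_{P/Q} = (k₁/k₂)·C_A^0.5, so S₂/S₁ = (C_{A,2}/C_{A,1})^0.5.
= (3.02/5.92)^0.5 = (0.5101)^0.5 = 0.714.

0.714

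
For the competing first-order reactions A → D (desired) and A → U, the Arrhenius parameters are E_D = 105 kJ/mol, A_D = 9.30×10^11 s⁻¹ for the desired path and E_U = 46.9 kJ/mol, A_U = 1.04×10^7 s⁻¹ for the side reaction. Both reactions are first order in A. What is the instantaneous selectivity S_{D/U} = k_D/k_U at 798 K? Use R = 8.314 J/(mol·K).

14.1

With equal orders, S_{D/U} = k_D/k_U = (A_D/A_U)·exp[(E_U−E_D)/(RT)].
(E_U−E_D)/(RT) = (46.9−105)×10³/(8.314×798) = -58100/6635 = -8.757.
k_D/k_U = (9.30×10^11/1.04×10^7)·exp(-8.757) = 89423 × 1.573×10^-4 = 14.1.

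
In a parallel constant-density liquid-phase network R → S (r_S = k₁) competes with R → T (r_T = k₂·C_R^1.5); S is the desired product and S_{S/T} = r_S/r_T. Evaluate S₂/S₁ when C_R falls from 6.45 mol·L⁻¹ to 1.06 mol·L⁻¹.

15.0

S_{S/T} = (k₁/k₂)·C_R^-1.5, so S₂/S₁ = (C_{R,2}/C_{R,1})^-1.5.
= (1.06/6.45)^(-1.5) = (0.1643)^(-1.5) = 15.0.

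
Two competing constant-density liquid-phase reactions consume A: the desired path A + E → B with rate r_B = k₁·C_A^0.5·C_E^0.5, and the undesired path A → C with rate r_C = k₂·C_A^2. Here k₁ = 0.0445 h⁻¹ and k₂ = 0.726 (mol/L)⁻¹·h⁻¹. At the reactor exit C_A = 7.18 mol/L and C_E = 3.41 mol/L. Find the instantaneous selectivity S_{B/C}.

S_{B/C} = r_B/r_C = (k₁·C_A^0.5·C_E^0.5)/(k₂·C_A^2) = (k₁/k₂)·C_A^-1.5·C_E^0.5.
= (0.0445×7.180^0.5×3.410^0.5) / (0.726×7.180^2) = 0.2202/37.43 = 0.00588.

0.00588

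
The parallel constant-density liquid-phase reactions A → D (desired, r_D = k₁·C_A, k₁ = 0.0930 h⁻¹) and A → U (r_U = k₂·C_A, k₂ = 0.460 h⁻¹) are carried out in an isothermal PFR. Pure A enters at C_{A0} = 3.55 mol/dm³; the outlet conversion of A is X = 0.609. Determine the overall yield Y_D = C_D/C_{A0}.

0.102

C_A = C_{A0}(1−X) = 1.388 mol/dm³.
Both paths are first order in A, so the instantaneous fraction to D is constant: dC_D/d(−C_A) = k₁/(k₁+k₂) = 0.1682.
C_D = 0.1682·(C_{A0}−C_A) = 0.1682×2.162 = 0.364 mol/dm³.
Y_D = C_D/C_{A0} = 0.3636/3.55 = 0.102.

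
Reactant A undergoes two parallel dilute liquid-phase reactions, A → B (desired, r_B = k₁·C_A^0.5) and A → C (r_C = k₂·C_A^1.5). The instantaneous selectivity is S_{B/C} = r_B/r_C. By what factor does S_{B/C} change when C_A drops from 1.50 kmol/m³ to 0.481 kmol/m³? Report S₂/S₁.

S_{B/C} = (k₁/k₂)·C_A⁻¹, so S₂/S₁ = (C_{A,2}/C_{A,1})⁻¹.
= 1.50/0.481 = 3.12.

3.12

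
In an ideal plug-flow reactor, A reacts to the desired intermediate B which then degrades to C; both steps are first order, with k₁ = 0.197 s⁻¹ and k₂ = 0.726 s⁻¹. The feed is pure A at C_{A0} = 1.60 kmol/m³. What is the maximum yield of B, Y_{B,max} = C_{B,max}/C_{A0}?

Evaluating C_B at τ_opt = ln(k₂/k₁)/(k₂−k₁) gives C_{B,max}/C_{A0} = (k₁/k₂)^[k₂/(k₂−k₁)].
= (0.197/0.726)^(0.726/(0.726−0.197)) = (0.2713)^(1.372) = 0.1669.

0.167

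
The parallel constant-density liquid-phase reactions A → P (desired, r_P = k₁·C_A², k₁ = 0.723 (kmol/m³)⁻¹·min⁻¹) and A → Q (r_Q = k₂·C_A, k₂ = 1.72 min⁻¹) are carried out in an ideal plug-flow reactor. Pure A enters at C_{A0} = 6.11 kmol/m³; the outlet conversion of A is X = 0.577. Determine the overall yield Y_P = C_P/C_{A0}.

C_A = C_{A0}(1−X) = 2.585 kmol/m³.
Along a PFR/batch, dC_Q/dC_A = −r_Q/(r_P+r_Q) = −k₂/(k₂+k₁·C_A).
Integrating from C_{A0} to C_A: C_Q = (1.72/0.723)·ln[(1.72+0.723·6.11)/(1.72+0.723·2.58)] = 2.379·ln(6.138/3.589) = 1.277 kmol/m³.
Then C_P = (C_{A0}−C_A) − C_Q = 3.525 − 1.277 = 2.249 kmol/m³.
Y_P = C_P/C_{A0} = 2.249/6.11 = 0.368.

0.368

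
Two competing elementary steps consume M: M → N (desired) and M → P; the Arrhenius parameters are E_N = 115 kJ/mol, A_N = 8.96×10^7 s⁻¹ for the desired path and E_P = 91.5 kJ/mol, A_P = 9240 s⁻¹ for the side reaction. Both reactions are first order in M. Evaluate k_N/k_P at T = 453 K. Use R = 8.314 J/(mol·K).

18.9

k_N/k_P = (A_N/A_P)·exp[−(E_N−E_P)/(RT)] = (A_N/A_P)·exp[(E_P−E_N)/(RT)].
(E_P−E_N)/(RT) = (91.5−115)×10³/(8.314×453) = -23500/3766 = -6.240.
k_N/k_P = (8.96×10^7/9240)·exp(-6.240) = 9697 × 0.001951 = 18.9.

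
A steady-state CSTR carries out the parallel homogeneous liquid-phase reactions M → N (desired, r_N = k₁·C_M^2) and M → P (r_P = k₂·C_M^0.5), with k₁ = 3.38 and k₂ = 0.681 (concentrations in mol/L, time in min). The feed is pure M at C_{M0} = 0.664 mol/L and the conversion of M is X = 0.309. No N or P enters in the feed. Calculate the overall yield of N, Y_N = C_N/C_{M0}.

0.187

Exit C_M = C_{M0}(1−X) = 0.664×0.691 = 0.4588 mol/L.
Rates in a CSTR are evaluated at the outlet concentration: r_N = 3.38×0.4588^2 = 0.7116, r_P = 0.681×0.4588^0.5 = 0.4613.
Fraction of consumed M going to N: r_N/(r_N+r_P) = 0.6067.
C_N = 0.6067·C_{M0}·X = 0.6067×0.664×0.309 = 0.124 mol/L; Y_N = C_N/C_{M0} = 0.187.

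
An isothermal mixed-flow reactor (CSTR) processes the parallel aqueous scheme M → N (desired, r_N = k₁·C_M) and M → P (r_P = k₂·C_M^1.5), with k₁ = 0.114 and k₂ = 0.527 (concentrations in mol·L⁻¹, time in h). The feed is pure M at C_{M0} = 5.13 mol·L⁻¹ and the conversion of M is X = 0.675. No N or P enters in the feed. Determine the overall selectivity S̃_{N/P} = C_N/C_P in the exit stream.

Exit C_M = C_{M0}(1−X) = 5.13×0.325 = 1.667 mol·L⁻¹.
Rates in a CSTR are evaluated at the outlet concentration: r_N = 0.114×1.667 = 0.1901, r_P = 0.527×1.667^1.5 = 1.135.
Overall selectivity = C_N/C_P = r_Nτ/(r_Pτ) = r_N/r_P = 0.168.

0.168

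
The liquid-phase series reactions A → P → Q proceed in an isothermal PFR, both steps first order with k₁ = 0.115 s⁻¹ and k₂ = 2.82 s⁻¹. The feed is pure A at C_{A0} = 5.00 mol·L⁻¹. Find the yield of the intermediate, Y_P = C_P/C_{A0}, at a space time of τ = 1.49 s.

0.0352

For first-order series with pure A initially, C_P(τ) = k₁C_{A0}/(k₂−k₁)·(e^(−k₁τ) − e^(−k₂τ)).
e^(−k₁τ) = e^(−0.115×1.49) = e^(−0.1714) = 0.8425; e^(−k₂τ) = e^(−4.202) = 0.01497.
C_P = 0.115×5.00/(2.82−0.115) × (0.8425−0.01497) = 0.2126×0.8276 = 0.1759 mol·L⁻¹.
Y_P = C_P/C_{A0} = 0.1759/5.00 = 0.0352.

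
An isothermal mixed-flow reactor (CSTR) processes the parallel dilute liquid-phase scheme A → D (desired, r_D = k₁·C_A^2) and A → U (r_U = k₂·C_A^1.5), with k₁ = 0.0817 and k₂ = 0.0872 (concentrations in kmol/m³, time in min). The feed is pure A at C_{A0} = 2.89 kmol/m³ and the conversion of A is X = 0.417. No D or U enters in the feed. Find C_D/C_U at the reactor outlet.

Exit C_A = C_{A0}(1−X) = 2.89×0.583 = 1.685 kmol/m³.
Rates in a CSTR are evaluated at the outlet concentration: r_D = 0.0817×1.685^2 = 0.2319, r_U = 0.0872×1.685^1.5 = 0.1907.
Overall selectivity = C_D/C_U = r_Dτ/(r_Uτ) = r_D/r_U = 1.22.

1.22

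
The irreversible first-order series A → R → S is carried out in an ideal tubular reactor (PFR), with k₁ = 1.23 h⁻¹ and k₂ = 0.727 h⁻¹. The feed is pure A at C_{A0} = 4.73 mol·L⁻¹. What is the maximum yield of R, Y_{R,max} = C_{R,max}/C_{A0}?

For a first-order series the maximum intermediate yield is C_{R,max}/C_{A0} = (k₁/k₂)^[k₂/(k₂−k₁)].
= (1.23/0.727)^(0.727/(0.727−1.23)) = (1.692)^(-1.445) = 0.4677.

0.468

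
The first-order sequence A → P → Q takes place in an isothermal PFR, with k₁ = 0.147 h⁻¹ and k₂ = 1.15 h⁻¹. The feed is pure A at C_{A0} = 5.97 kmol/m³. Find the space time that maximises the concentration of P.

2.05 h

For first-order series the maximum of C_P occurs at τ_opt = ln(k₂/k₁)/(k₂−k₁).
= ln(1.15/0.147)/(1.15−0.147) = ln(7.823)/1.003 = 2.057/1.003 = 2.05 h.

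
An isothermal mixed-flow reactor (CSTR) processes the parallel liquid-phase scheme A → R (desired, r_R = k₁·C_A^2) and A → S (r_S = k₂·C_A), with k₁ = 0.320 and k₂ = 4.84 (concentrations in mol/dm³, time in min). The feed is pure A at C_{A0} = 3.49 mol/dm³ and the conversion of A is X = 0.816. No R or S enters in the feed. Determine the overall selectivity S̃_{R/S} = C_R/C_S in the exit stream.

0.0425

Exit C_A = C_{A0}(1−X) = 3.49×0.184 = 0.6422 mol/dm³.
In a CSTR the entire volume is at exit conditions, so r_R = 0.320×0.6422^2 = 0.1320 and r_S = 4.84×0.6422 = 3.108.
Overall selectivity = C_R/C_S = r_Rτ/(r_Sτ) = r_R/r_S = 0.0425.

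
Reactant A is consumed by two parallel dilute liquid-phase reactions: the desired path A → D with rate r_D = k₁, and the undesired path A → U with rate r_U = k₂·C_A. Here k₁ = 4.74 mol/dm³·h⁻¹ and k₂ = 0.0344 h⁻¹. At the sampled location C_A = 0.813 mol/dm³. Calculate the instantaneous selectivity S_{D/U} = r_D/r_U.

169

S_{D/U} = r_D/r_U = (k₁)/(k₂·C_A) = (k₁/k₂)·C_A⁻¹.
= (4.74) / (0.0344×0.8130) = 4.740/0.02797 = 169.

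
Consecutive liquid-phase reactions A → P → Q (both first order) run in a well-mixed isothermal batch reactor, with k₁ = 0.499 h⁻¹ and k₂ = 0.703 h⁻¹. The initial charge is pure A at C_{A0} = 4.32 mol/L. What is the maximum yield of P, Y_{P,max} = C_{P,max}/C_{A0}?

0.307

For a first-order series the maximum intermediate yield is C_{P,max}/C_{A0} = (k₁/k₂)^[k₂/(k₂−k₁)].
= (0.499/0.703)^(0.703/(0.703−0.499)) = (0.7098)^(3.446) = 0.3069.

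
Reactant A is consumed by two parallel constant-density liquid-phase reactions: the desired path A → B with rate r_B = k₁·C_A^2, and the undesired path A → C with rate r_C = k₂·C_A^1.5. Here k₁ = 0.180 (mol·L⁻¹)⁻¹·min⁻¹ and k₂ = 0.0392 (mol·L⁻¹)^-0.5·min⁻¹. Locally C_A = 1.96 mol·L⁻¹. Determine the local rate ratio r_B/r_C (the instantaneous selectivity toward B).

S_{B/C} = r_B/r_C = (k₁·C_A^2)/(k₂·C_A^1.5) = (k₁/k₂)·C_A^0.5.
= (0.180×1.960^2) / (0.0392×1.960^1.5) = 0.6915/0.1076 = 6.43.

6.43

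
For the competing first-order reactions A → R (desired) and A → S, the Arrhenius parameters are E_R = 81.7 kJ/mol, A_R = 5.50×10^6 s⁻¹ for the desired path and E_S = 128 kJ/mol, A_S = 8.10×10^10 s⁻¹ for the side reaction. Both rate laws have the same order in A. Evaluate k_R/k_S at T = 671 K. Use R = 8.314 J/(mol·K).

0.273

With equal orders, S_{R/S} = k_R/k_S = (A_R/A_S)·exp[(E_S−E_R)/(RT)].
(E_S−E_R)/(RT) = (128−81.7)×10³/(8.314×671) = 46300/5579 = 8.299.
k_R/k_S = (5.50×10^6/8.10×10^10)·exp(8.299) = 6.790×10^-5 × 4022 = 0.273.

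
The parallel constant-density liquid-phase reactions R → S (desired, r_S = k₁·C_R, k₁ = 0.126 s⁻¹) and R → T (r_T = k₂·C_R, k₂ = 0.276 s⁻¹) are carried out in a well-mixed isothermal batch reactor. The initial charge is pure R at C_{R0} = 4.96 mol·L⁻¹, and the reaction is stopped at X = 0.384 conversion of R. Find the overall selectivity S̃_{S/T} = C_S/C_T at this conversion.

C_R = C_{R0}(1−X) = 3.055 mol·L⁻¹.
Both paths are first order in R, so the instantaneous fraction to S is constant: dC_S/d(−C_R) = k₁/(k₁+k₂) = 0.3134.
C_S = 0.3134·(C_{R0}−C_R) = 0.3134×1.905 = 0.597 mol·L⁻¹.
C_T = (C_{R0}−C_R)−C_S = 1.308 mol·L⁻¹; S̃_{S/T} = 0.5970/1.308 = 0.457.

0.457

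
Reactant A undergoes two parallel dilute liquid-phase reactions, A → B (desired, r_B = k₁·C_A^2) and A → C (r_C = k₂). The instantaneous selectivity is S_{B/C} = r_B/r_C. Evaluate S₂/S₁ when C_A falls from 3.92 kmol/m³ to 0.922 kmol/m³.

S_{B/C} = (k₁/k₂)·C_A^2, so S₂/S₁ = (C_{A,2}/C_{A,1})^2.
= (0.922/3.92)^2 = (0.2352)^2 = 0.0553.
Selectivity toward B falls as C_A falls — high-concentration operation is favoured.

0.0553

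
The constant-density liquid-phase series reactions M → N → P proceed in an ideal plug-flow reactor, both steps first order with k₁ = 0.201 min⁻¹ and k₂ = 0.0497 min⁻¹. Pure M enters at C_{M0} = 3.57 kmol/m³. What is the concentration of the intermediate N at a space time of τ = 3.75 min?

The intermediate concentration in a first-order A→B→C sequence is C_N = k₁C_{M0}(e^(−k₁τ) − e^(−k₂τ))/(k₂−k₁).
e^(−k₁τ) = e^(−0.201×3.75) = e^(−0.7538) = 0.4706; e^(−k₂τ) = e^(−0.1864) = 0.8300.
C_N = 0.201×3.57/(0.0497−0.201) × (0.4706−0.8300) = (-4.743)×(-0.3594) = 1.704 kmol/m³.

1.70 kmol/m³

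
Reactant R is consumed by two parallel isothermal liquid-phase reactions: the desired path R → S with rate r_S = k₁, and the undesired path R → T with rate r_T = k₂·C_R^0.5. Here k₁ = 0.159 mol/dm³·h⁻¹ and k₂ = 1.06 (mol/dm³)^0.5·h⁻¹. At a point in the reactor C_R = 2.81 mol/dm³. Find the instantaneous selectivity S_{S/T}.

S_{S/T} = r_S/r_T = (k₁)/(k₂·C_R^0.5) = (k₁/k₂)·C_R^-0.5.
= (0.159) / (1.06×2.810^0.5) = 0.1590/1.777 = 0.0895.

0.0895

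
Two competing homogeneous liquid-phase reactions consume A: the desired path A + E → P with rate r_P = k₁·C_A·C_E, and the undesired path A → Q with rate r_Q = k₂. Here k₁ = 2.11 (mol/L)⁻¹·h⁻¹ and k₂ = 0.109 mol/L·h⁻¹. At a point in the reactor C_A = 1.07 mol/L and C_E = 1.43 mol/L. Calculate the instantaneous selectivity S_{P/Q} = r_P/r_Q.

S_{P/Q} = r_P/r_Q = (k₁·C_A·C_E)/(k₂) = (k₁/k₂)·C_A·C_E.
= (2.11×1.070×1.430) / (0.109) = 3.229/0.1090 = 29.6.
Since the desired path is higher order in A, keeping C_A high (PFR or concentrated feed) favours P.

29.6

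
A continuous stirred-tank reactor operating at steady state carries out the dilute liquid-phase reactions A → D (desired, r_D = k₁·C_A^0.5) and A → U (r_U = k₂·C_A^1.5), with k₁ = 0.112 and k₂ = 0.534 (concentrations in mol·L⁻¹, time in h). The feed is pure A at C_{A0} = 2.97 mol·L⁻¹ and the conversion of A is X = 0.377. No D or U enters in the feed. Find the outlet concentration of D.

Exit C_A = C_{A0}(1−X) = 2.97×0.623 = 1.850 mol·L⁻¹.
In a CSTR the entire volume is at exit conditions, so r_D = 0.112×1.850^0.5 = 0.1523 and r_U = 0.534×1.850^1.5 = 1.344.
Fraction of consumed A going to D: r_D/(r_D+r_U) = 0.1018.
C_D = 0.1018·C_{A0}·X = 0.1018×2.97×0.377 = 0.114 mol·L⁻¹.

0.114 mol·L⁻¹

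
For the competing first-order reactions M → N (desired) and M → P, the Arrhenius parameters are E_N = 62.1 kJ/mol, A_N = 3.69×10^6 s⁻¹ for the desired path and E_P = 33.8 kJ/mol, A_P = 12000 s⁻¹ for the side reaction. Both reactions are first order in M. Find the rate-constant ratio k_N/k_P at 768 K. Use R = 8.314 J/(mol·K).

Since both paths have the same order in M, the concentration cancels and S_{N/P} = k_N/k_P = (A_N/A_P)·exp[(E_P−E_N)/(RT)].
(E_P−E_N)/(RT) = (33.8−62.1)×10³/(8.314×768) = -28300/6385 = -4.432.
k_N/k_P = (3.69×10^6/12000)·exp(-4.432) = 307.5 × 0.01189 = 3.66.
Since E_N > E_P, raising the temperature improves selectivity toward N.

3.66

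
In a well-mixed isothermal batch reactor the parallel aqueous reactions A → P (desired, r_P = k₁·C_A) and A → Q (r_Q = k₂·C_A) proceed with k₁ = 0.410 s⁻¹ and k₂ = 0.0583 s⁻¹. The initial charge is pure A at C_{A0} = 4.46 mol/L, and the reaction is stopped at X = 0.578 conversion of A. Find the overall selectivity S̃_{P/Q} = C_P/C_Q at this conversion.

C_A = C_{A0}(1−X) = 1.882 mol/L.
Both paths are first order in A, so the instantaneous fraction to P is constant: dC_P/d(−C_A) = k₁/(k₁+k₂) = 0.8755.
C_P = 0.8755·(C_{A0}−C_A) = 0.8755×2.578 = 2.26 mol/L.
C_Q = (C_{A0}−C_A)−C_P = 0.3209 mol/L; S̃_{P/Q} = 2.257/0.3209 = 7.03.

7.03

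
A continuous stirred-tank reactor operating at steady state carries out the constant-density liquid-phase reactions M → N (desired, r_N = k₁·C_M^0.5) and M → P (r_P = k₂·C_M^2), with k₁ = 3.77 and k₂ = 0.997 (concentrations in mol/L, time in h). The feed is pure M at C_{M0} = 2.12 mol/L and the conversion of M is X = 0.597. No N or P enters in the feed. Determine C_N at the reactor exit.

Exit C_M = C_{M0}(1−X) = 2.12×0.403 = 0.8544 mol/L.
In a CSTR the entire volume is at exit conditions, so r_N = 3.77×0.8544^0.5 = 3.485 and r_P = 0.997×0.8544^2 = 0.7277.
Fraction of consumed M going to N: r_N/(r_N+r_P) = 0.8272.
C_N = 0.8272·C_{M0}·X = 0.8272×2.12×0.597 = 1.05 mol/L.

1.05 mol/L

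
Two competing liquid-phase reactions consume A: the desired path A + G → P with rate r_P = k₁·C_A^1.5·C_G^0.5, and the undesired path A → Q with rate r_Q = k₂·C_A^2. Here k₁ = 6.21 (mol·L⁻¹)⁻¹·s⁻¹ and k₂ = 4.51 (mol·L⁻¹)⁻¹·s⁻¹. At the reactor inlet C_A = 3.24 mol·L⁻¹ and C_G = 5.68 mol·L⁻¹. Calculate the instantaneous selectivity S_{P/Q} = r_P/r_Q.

S_{P/Q} = r_P/r_Q = (k₁·C_A^1.5·C_G^0.5)/(k₂·C_A^2) = (k₁/k₂)·C_A^-0.5·C_G^0.5.
= (6.21×3.240^1.5×5.680^0.5) / (4.51×3.240^2) = 86.31/47.34 = 1.82.

1.82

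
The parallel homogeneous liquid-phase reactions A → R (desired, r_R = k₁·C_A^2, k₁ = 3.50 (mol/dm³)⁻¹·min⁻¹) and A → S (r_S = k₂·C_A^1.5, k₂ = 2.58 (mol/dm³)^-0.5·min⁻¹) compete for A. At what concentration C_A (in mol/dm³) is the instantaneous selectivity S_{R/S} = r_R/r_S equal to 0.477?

0.124 mol/dm³

S_{R/S} = (k₁/k₂)·C_A^0.5 ⇒ C_A = (S·k₂/k₁)^(2).
= (0.477×2.58/3.50)^(2) = (0.3516)^(2) = 0.124 mol/dm³.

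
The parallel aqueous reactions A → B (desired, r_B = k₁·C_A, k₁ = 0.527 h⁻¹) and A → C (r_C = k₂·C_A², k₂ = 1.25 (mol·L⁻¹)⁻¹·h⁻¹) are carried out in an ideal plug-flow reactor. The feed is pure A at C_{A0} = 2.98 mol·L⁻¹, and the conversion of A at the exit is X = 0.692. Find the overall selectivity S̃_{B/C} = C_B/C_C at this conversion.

0.235

C_A = C_{A0}(1−X) = 0.9178 mol·L⁻¹.
Along a PFR/batch, dC_B/dC_A = −r_B/(r_B+r_C) = −k₁/(k₁+k₂·C_A).
Integrating from C_{A0} to C_A: C_B = (0.527/1.25)·ln[(0.527+1.25·2.98)/(0.527+1.25·0.918)] = 0.4216·ln(4.252/1.674) = 0.3929 mol·L⁻¹.
C_C = (C_{A0}−C_A)−C_B = 1.669 mol·L⁻¹; S̃_{B/C} = 0.3929/1.669 = 0.235.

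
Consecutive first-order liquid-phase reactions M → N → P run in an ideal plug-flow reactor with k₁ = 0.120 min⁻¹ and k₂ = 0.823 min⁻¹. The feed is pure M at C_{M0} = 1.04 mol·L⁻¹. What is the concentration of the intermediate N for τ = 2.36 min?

The intermediate concentration in a first-order A→B→C sequence is C_N = k₁C_{M0}(e^(−k₁τ) − e^(−k₂τ))/(k₂−k₁).
e^(−k₁τ) = e^(−0.120×2.36) = e^(−0.2832) = 0.7534; e^(−k₂τ) = e^(−1.942) = 0.1434.
C_N = 0.120×1.04/(0.823−0.120) × (0.7534−0.1434) = 0.1775×0.6100 = 0.1083 mol·L⁻¹.

0.108 mol·L⁻¹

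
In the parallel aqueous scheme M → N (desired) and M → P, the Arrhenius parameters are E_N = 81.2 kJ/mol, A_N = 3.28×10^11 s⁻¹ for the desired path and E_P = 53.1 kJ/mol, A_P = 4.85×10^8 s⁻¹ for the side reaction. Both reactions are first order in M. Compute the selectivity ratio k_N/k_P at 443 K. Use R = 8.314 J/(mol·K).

With equal orders, S_{N/P} = k_N/k_P = (A_N/A_P)·exp[(E_P−E_N)/(RT)].
(E_P−E_N)/(RT) = (53.1−81.2)×10³/(8.314×443) = -28100/3683 = -7.629.
k_N/k_P = (3.28×10^11/4.85×10^8)·exp(-7.629) = 676.3 × 4.859×10^-4 = 0.329.
Since E_N > E_P, raising the temperature improves selectivity toward N.

0.329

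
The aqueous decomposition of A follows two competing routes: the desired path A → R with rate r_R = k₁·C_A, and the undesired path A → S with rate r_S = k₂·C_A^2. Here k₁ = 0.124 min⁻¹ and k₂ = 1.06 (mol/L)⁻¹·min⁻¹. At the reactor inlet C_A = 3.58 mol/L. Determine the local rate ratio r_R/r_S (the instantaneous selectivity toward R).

0.0327

S_{R/S} = r_R/r_S = (k₁·C_A)/(k₂·C_A^2) = (k₁/k₂)·C_A⁻¹.
= (0.124×3.580) / (1.06×3.580^2) = 0.4439/13.59 = 0.0327.
The undesired path is higher order in A, so low C_A (CSTR or dilute feed) favours R.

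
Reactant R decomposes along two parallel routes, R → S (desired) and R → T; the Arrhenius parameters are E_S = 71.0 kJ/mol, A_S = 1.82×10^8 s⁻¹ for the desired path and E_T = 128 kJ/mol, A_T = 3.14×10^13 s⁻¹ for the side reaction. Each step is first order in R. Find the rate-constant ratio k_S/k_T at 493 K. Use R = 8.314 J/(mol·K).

k_S/k_T = (A_S/A_T)·exp[−(E_S−E_T)/(RT)] = (A_S/A_T)·exp[(E_T−E_S)/(RT)].
(E_T−E_S)/(RT) = (128−71.0)×10³/(8.314×493) = 57000/4099 = 13.91.
k_S/k_T = (1.82×10^8/3.14×10^13)·exp(13.91) = 5.796×10^-6 × 1.095×10^6 = 6.35.

6.35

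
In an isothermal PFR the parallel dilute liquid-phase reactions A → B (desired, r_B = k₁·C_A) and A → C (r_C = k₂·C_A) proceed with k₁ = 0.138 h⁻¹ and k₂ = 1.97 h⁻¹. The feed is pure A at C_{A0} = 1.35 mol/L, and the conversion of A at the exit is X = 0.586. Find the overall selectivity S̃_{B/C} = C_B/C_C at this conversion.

C_A = C_{A0}(1−X) = 0.5589 mol/L.
Both paths are first order in A, so the instantaneous fraction to B is constant: dC_B/d(−C_A) = k₁/(k₁+k₂) = 0.06546.
C_B = 0.06546·(C_{A0}−C_A) = 0.06546×0.7911 = 0.0518 mol/L.
C_C = (C_{A0}−C_A)−C_B = 0.7393 mol/L; S̃_{B/C} = 0.05179/0.7393 = 0.0701.

0.0701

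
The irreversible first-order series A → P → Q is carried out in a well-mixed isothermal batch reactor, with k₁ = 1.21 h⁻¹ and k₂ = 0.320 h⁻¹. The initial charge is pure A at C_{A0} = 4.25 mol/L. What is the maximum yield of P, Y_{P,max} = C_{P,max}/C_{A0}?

Evaluating C_P at t_opt = ln(k₂/k₁)/(k₂−k₁) gives C_{P,max}/C_{A0} = (k₁/k₂)^[k₂/(k₂−k₁)].
= (1.21/0.320)^(0.320/(0.320−1.21)) = (3.781)^(-0.3596) = 0.6199.

0.620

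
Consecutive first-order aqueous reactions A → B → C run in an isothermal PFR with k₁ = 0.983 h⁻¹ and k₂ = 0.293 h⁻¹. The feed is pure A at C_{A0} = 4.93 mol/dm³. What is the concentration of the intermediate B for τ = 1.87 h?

The intermediate concentration in a first-order A→B→C sequence is C_B = k₁C_{A0}(e^(−k₁τ) − e^(−k₂τ))/(k₂−k₁).
e^(−k₁τ) = e^(−0.983×1.87) = e^(−1.838) = 0.1591; e^(−k₂τ) = e^(−0.5479) = 0.5782.
C_B = 0.983×4.93/(0.293−0.983) × (0.1591−0.5782) = (-7.023)×(-0.4191) = 2.943 mol/dm³.

2.94 mol/dm³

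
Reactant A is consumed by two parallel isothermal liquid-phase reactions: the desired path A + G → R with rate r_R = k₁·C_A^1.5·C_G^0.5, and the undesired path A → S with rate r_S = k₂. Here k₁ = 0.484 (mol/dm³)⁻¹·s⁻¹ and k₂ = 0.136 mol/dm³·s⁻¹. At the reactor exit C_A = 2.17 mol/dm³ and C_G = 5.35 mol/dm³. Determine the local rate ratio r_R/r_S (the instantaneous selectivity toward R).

S_{R/S} = r_R/r_S = (k₁·C_A^1.5·C_G^0.5)/(k₂) = (k₁/k₂)·C_A^1.5·C_G^0.5.
= (0.484×2.170^1.5×5.350^0.5) / (0.136) = 3.579/0.1360 = 26.3.

26.3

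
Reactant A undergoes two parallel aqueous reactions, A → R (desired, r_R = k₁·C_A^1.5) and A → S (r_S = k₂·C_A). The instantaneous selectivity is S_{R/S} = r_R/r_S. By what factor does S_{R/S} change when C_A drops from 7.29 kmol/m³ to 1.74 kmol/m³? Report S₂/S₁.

S_{R/S} = (k₁/k₂)·C_A^0.5, so S₂/S₁ = (C_{A,2}/C_{A,1})^0.5.
= (1.74/7.29)^0.5 = (0.2387)^0.5 = 0.489.

0.489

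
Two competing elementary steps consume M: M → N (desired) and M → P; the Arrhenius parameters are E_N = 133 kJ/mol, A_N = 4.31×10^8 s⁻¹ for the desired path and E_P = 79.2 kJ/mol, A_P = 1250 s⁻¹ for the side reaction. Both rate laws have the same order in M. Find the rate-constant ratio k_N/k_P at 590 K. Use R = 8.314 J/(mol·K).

5.95

With equal orders, S_{N/P} = k_N/k_P = (A_N/A_P)·exp[(E_P−E_N)/(RT)].
(E_P−E_N)/(RT) = (79.2−133)×10³/(8.314×590) = -53800/4905 = -10.97.
k_N/k_P = (4.31×10^8/1250)·exp(-10.97) = 3.448×10^5 × 1.725×10^-5 = 5.95.
Since E_N > E_P, raising the temperature improves selectivity toward N.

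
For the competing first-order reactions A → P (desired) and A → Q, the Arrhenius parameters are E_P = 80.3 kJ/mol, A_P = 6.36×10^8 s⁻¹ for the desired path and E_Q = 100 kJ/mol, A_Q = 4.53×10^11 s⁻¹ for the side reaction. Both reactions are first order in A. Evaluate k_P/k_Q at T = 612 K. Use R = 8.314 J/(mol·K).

Since both paths have the same order in A, the concentration cancels and S_{P/Q} = k_P/k_Q = (A_P/A_Q)·exp[(E_Q−E_P)/(RT)].
(E_Q−E_P)/(RT) = (100−80.3)×10³/(8.314×612) = 19700/5088 = 3.872.
k_P/k_Q = (6.36×10^8/4.53×10^11)·exp(3.872) = 0.001404 × 48.03 = 0.0674.
Since E_P < E_Q, lowering the temperature improves selectivity toward P.

0.0674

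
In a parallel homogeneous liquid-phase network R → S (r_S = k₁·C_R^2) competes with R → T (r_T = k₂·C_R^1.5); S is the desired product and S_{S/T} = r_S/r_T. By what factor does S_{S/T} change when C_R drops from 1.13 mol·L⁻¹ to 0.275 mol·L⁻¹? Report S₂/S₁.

0.493

S_{S/T} = (k₁/k₂)·C_R^0.5, so S₂/S₁ = (C_{R,2}/C_{R,1})^0.5.
= (0.275/1.13)^0.5 = (0.2434)^0.5 = 0.493.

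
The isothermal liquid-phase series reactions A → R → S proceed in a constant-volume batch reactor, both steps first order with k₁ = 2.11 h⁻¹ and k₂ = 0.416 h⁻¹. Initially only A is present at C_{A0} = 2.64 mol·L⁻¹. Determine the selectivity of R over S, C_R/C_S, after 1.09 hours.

2.86

The intermediate concentration in a first-order A→B→C sequence is C_R = k₁C_{A0}(e^(−k₁t) − e^(−k₂t))/(k₂−k₁).
e^(−k₁t) = e^(−2.11×1.09) = e^(−2.300) = 0.1003; e^(−k₂t) = e^(−0.4534) = 0.6354.
C_R = 2.11×2.64/(0.416−2.11) × (0.1003−0.6354) = (-3.288)×(-0.5352) = 1.760 mol·L⁻¹.
C_A = C_{A0}e^(−k₁t) = 0.2647 mol·L⁻¹, so C_S = C_{A0}−C_A−C_R = 0.6155 mol·L⁻¹; C_R/C_S = 2.86.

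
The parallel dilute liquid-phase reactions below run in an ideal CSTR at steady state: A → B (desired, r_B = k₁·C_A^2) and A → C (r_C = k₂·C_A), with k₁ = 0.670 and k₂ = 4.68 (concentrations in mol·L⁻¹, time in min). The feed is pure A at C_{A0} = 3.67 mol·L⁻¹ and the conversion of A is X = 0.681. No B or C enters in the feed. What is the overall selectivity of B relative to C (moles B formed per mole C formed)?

0.168

Exit C_A = C_{A0}(1−X) = 3.67×0.319 = 1.171 mol·L⁻¹.
Rates in a CSTR are evaluated at the outlet concentration: r_B = 0.670×1.171^2 = 0.9183, r_C = 4.68×1.171 = 5.479.
Overall selectivity = C_B/C_C = r_Bτ/(r_Cτ) = r_B/r_C = 0.168.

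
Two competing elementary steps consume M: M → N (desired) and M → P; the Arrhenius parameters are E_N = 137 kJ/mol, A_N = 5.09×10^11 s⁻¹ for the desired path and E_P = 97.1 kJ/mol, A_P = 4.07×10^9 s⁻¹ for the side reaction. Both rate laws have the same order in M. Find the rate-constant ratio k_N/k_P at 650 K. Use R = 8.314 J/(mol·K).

0.0777

Since both paths have the same order in M, the concentration cancels and S_{N/P} = k_N/k_P = (A_N/A_P)·exp[(E_P−E_N)/(RT)].
(E_P−E_N)/(RT) = (97.1−137)×10³/(8.314×650) = -39900/5404 = -7.383.
k_N/k_P = (5.09×10^11/4.07×10^9)·exp(-7.383) = 125.1 × 6.216×10^-4 = 0.0777.
Since E_N > E_P, raising the temperature improves selectivity toward N.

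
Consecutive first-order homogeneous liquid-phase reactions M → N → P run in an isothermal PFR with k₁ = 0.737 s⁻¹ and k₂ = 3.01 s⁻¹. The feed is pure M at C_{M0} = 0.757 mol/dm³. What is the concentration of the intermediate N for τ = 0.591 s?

Solving the coupled first-order balances gives C_N(τ) = [k₁/(k₂−k₁)]·C_{M0}·(e^(−k₁τ) − e^(−k₂τ)).
e^(−k₁τ) = e^(−0.737×0.591) = e^(−0.4356) = 0.6469; e^(−k₂τ) = e^(−1.779) = 0.1688.
C_N = 0.737×0.757/(3.01−0.737) × (0.6469−0.1688) = 0.2455×0.4781 = 0.1173 mol/dm³.

0.117 mol/dm³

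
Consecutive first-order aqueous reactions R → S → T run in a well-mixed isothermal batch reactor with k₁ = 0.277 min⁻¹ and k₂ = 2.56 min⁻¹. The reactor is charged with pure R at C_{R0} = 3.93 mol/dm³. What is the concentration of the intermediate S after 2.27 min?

0.253 mol/dm³

The intermediate concentration in a first-order A→B→C sequence is C_S = k₁C_{R0}(e^(−k₁t) − e^(−k₂t))/(k₂−k₁).
e^(−k₁t) = e^(−0.277×2.27) = e^(−0.6288) = 0.5332; e^(−k₂t) = e^(−5.811) = 0.002994.
C_S = 0.277×3.93/(2.56−0.277) × (0.5332−0.002994) = 0.4768×0.5302 = 0.2528 mol/dm³.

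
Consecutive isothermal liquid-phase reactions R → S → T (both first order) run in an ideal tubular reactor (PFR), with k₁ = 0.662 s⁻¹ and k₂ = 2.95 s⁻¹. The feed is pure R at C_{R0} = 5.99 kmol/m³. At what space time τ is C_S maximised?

For first-order series the maximum of C_S occurs at τ_opt = ln(k₂/k₁)/(k₂−k₁).
= ln(2.95/0.662)/(2.95−0.662) = ln(4.456)/2.288 = 1.494/2.288 = 0.653 s.

0.653 s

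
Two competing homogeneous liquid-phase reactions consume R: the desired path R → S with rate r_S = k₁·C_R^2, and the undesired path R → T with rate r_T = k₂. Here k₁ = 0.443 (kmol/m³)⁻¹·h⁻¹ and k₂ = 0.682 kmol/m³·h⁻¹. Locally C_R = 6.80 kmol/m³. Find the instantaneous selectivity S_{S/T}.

S_{S/T} = r_S/r_T = (k₁·C_R^2)/(k₂) = (k₁/k₂)·C_R^2.
= (0.443×6.800^2) / (0.682) = 20.48/0.6820 = 30.0.
Since the desired path is higher order in R, keeping C_R high (PFR or concentrated feed) favours S.

30.0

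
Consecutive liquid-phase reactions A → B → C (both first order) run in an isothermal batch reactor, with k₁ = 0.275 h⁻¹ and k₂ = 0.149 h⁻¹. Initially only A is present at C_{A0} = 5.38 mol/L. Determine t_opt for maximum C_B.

4.86 h

For first-order series the maximum of C_B occurs at t_opt = ln(k₂/k₁)/(k₂−k₁).
= ln(0.149/0.275)/(0.149−0.275) = ln(0.5418)/-0.1260 = -0.6128/-0.1260 = 4.86 h.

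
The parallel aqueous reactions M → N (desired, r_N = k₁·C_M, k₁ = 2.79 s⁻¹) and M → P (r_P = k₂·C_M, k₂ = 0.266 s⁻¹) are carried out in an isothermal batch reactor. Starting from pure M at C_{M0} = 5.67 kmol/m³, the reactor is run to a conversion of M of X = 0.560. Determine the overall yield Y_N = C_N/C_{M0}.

0.511

C_M = C_{M0}(1−X) = 2.495 kmol/m³.
Both paths are first order in M, so the instantaneous fraction to N is constant: dC_N/d(−C_M) = k₁/(k₁+k₂) = 0.9130.
C_N = 0.9130·(C_{M0}−C_M) = 0.9130×3.175 = 2.90 kmol/m³.
Y_N = C_N/C_{M0} = 2.899/5.67 = 0.511.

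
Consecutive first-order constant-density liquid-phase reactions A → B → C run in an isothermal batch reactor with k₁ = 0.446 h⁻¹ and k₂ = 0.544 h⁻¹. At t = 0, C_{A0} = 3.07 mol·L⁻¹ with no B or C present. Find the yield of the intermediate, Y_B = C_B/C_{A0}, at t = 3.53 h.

0.276

For first-order series with pure A initially, C_B(t) = k₁C_{A0}/(k₂−k₁)·(e^(−k₁t) − e^(−k₂t)).
e^(−k₁t) = e^(−0.446×3.53) = e^(−1.574) = 0.2071; e^(−k₂t) = e^(−1.920) = 0.1466.
C_B = 0.446×3.07/(0.544−0.446) × (0.2071−0.1466) = 13.97×0.06058 = 0.8463 mol·L⁻¹.
Y_B = C_B/C_{A0} = 0.8463/3.07 = 0.276.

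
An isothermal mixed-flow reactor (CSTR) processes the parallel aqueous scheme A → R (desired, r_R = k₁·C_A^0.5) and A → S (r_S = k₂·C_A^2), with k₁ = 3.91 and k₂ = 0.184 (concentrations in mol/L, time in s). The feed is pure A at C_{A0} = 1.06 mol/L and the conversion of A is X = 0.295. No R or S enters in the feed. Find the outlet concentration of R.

0.303 mol/L

Exit C_A = C_{A0}(1−X) = 1.06×0.705 = 0.7473 mol/L.
In a CSTR the entire volume is at exit conditions, so r_R = 3.91×0.7473^0.5 = 3.380 and r_S = 0.184×0.7473^2 = 0.1028.
Fraction of consumed A going to R: r_R/(r_R+r_S) = 0.9705.
C_R = 0.9705·C_{A0}·X = 0.9705×1.06×0.295 = 0.303 mol/L.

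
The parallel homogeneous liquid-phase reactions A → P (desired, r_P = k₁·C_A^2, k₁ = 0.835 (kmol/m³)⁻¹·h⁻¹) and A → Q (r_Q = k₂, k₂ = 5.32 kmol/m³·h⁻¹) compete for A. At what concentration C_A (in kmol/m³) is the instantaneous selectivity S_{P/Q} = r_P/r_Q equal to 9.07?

7.60 kmol/m³

S_{P/Q} = (k₁/k₂)·C_A^2 ⇒ C_A = (S·k₂/k₁)^(0.5).
= (9.07×5.32/0.835)^(0.5) = (57.79)^(0.5) = 7.60 kmol/m³.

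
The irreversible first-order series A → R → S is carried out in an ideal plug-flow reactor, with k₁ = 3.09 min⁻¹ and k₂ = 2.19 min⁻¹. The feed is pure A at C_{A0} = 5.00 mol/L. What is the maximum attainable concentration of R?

2.16 mol/L

At the optimum, C_{R,max}/C_{A0} = (k₁/k₂)^[k₂/(k₂−k₁)].
= (3.09/2.19)^(2.19/(2.19−3.09)) = (1.411)^(-2.433) = 0.4327.
C_{R,max} = 0.4327×5.00 = 2.16 mol/L.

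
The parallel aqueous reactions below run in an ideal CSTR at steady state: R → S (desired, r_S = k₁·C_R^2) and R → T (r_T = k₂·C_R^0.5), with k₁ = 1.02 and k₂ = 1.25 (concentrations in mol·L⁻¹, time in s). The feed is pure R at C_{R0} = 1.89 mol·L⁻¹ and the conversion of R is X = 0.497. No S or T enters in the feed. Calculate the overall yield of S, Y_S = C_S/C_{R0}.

0.214

Exit C_R = C_{R0}(1−X) = 1.89×0.503 = 0.9507 mol·L⁻¹.
Rates in a CSTR are evaluated at the outlet concentration: r_S = 1.02×0.9507^2 = 0.9218, r_T = 1.25×0.9507^0.5 = 1.219.
Fraction of consumed R going to S: r_S/(r_S+r_T) = 0.4306.
C_S = 0.4306·C_{R0}·X = 0.4306×1.89×0.497 = 0.405 mol·L⁻¹; Y_S = C_S/C_{R0} = 0.214.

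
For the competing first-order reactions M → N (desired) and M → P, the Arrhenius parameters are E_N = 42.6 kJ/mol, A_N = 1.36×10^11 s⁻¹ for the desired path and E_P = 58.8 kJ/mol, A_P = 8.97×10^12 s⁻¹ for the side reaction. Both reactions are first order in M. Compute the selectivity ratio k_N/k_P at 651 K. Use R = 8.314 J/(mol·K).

k_N/k_P = (A_N/A_P)·exp[−(E_N−E_P)/(RT)] = (A_N/A_P)·exp[(E_P−E_N)/(RT)].
(E_P−E_N)/(RT) = (58.8−42.6)×10³/(8.314×651) = 16200/5412 = 2.993.
k_N/k_P = (1.36×10^11/8.97×10^12)·exp(2.993) = 0.01516 × 19.95 = 0.302.

0.302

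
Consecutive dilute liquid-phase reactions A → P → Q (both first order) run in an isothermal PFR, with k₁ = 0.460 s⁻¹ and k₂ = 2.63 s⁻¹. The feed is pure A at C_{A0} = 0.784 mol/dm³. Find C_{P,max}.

0.0948 mol/dm³

For a first-order series the maximum intermediate yield is C_{P,max}/C_{A0} = (k₁/k₂)^[k₂/(k₂−k₁)].
= (0.460/2.63)^(2.63/(2.63−0.460)) = (0.1749)^(1.212) = 0.1209.
C_{P,max} = 0.1209×0.784 = 0.0948 mol/dm³.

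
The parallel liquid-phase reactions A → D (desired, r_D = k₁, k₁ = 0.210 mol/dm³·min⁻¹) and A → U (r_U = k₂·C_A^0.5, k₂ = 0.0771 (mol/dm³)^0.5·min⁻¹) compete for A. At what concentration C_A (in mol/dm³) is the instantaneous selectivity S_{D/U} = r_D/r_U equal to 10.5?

0.0673 mol/dm³

S_{D/U} = (k₁/k₂)·C_A^-0.5 ⇒ C_A = (S·k₂/k₁)^(-2).
= (10.5×0.0771/0.210)^(-2) = (3.855)^(-2) = 0.0673 mol/dm³.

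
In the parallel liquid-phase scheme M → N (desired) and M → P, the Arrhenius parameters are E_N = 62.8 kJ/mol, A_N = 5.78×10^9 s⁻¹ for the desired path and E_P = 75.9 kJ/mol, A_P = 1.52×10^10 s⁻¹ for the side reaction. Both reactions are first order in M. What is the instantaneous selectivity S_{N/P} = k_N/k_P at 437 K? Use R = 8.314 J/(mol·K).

14.0

k_N/k_P = (A_N/A_P)·exp[−(E_N−E_P)/(RT)] = (A_N/A_P)·exp[(E_P−E_N)/(RT)].
(E_P−E_N)/(RT) = (75.9−62.8)×10³/(8.314×437) = 13100/3633 = 3.606.
k_N/k_P = (5.78×10^9/1.52×10^10)·exp(3.606) = 0.3803 × 36.80 = 14.0.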